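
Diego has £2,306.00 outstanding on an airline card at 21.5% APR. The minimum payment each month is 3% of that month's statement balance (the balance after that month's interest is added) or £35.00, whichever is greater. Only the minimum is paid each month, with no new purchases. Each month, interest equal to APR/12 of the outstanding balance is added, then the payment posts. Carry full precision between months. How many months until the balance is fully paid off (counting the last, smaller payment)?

Monthly rate r = 21.5%/12 = 1.79167% = 0.0179167.
While 3% of the post-interest balance exceeds £35.00, each month B ← (B·(1+r))·(1 − 0.03), i.e. B shrinks by the factor (1+r)·0.97 = 0.98738.
This holds for months 1–56. Entering month 57 the balance is £1,132.30; 3% of the post-interest balance is now below £35.00, so the flat £35.00 minimum applies from here.
From month 57 a fixed £35.00 at rate r clears £1,132.30 in 49 more payments. Total: 56 + 49 = 105 months.

105 months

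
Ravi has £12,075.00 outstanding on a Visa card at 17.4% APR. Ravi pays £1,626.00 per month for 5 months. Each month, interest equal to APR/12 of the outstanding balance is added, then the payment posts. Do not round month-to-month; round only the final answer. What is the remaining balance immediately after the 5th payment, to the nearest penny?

Monthly rate r = 17.4%/12 = 1.45% = 0.0145.
Each month: B ← B·(1+r) − £1,626.00.
Month 1: interest £175.09; balance after payment £10,624.09.
Month 2: interest £154.05; balance after payment £9,152.14.
Month 3: interest £132.71; balance after payment £7,658.84.
Month 4: interest £111.05; balance after payment £6,143.90.
Month 5: interest £89.09; balance after payment £4,606.98.

£4,606.98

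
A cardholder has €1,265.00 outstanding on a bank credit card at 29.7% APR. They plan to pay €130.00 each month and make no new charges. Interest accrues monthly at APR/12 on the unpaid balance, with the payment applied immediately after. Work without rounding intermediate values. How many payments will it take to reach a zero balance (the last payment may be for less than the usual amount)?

Monthly rate r = 29.7%/12 = 2.475% = 0.02475.
Recurrence: B ← B·(1+r) − €130.00.
Month 1: interest €31.31; balance after payment €1,166.31.
Month 2: interest €28.87; balance after payment €1,065.17.
Closed form: n = −ln(1 − rB₀/P)/ln(1+r) = −ln(0.75916)/ln(1.02475) ≈ 11.270, so the balance reaches zero during payment 12.

12 months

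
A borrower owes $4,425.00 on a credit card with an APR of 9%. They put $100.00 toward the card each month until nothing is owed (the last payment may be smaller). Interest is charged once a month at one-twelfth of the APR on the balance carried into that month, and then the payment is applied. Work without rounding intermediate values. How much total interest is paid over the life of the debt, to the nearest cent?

$972.22

Monthly rate r = 9%/12 = 0.75% = 0.0075.
Payoff takes n = ⌈−ln(1 − rB₀/P)/ln(1+r)⌉ = ⌈53.972⌉ = 54 payments; the last is $97.22.
Total paid = 53·$100.00 + $97.22 = $5,397.22.
Total interest = total paid − principal = $5,397.22 − $4,425.00 = $972.22.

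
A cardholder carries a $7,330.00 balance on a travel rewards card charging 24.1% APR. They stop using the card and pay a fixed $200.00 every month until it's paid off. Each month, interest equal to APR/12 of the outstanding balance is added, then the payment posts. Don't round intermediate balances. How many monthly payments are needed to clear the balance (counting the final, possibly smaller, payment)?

67 payments

Monthly rate r = 24.1%/12 = 2.00833% = 0.0200833.
Recurrence: B ← B·(1+r) − $200.00.
Month 1: interest $147.21; balance after payment $7,277.21.
Month 2: interest $146.15; balance after payment $7,223.36.
Closed form: n = −ln(1 − rB₀/P)/ln(1+r) = −ln(0.26395)/ln(1.02008) ≈ 66.988, so the balance reaches zero during payment 67.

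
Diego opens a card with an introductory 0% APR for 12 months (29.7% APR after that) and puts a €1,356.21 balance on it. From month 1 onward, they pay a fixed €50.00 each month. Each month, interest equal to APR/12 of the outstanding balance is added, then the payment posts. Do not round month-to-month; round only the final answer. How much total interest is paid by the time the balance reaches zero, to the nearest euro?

Promo months 1–12 at r₀ = 0%/12 = 0; months 13+ at r₁ = 29.7%/12 = 0.02475.
After month 12 (no interest yet): B = €1,356.21 − 12·€50.00 = €756.21.
Then at r₁ with €50.00/mo: n₂ = −ln(1 − r₁·B/P)/ln(1+r₁) ≈ 19.18 → 20 more payments.
Total paid = 31·€50.00 + €9.08 = €1,559.08; interest = €1,559.08 − €1,356.21 = €202.87.

€203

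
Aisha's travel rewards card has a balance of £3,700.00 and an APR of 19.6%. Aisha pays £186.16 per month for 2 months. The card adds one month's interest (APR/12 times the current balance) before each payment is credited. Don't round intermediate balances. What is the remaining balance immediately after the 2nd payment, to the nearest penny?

£3,446.49

Monthly rate r = 19.6%/12 = 1.63333% = 0.0163333.
Each month: B ← B·(1+r) − £186.16.
Month 1: interest £60.43; balance after payment £3,574.27.
Month 2: interest £58.38; balance after payment £3,446.49.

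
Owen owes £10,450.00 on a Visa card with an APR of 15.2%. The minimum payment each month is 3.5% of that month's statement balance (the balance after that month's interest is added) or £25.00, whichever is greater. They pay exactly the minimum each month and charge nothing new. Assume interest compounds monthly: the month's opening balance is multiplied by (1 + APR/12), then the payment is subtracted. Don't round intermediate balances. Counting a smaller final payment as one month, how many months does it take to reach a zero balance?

153 months

Monthly rate r = 15.2%/12 = 1.26667% = 0.0126667.
While 3.5% of the post-interest balance exceeds £25.00, each month B ← (B·(1+r))·(1 − 0.035), i.e. B shrinks by the factor (1+r)·0.965 = 0.97722.
This holds for months 1–117. Entering month 118 the balance is £705.33; 3.5% of the post-interest balance is now below £25.00, so the flat £25.00 minimum applies from here.
From month 118 a fixed £25.00 at rate r clears £705.33 in 36 more payments. Total: 117 + 36 = 153 months.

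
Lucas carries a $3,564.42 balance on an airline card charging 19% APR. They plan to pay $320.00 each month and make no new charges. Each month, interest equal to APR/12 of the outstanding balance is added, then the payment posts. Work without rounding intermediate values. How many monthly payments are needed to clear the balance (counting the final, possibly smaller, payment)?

Monthly rate r = 19%/12 = 1.58333% = 0.0158333.
Recurrence: B ← B·(1+r) − $320.00.
Month 1: interest $56.44; balance after payment $3,300.86.
Month 2: interest $52.26; balance after payment $3,033.12.
Closed form: n = −ln(1 − rB₀/P)/ln(1+r) = −ln(0.82364)/ln(1.01583) ≈ 12.351, so the balance reaches zero during payment 13.

13 months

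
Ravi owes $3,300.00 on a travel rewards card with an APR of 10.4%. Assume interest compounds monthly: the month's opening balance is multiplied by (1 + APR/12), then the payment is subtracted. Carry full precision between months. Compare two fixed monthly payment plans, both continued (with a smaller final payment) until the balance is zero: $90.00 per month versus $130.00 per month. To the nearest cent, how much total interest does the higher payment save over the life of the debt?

Monthly rate r = 10.4%/12 = 0.866667% = 0.00866667.
At $90.00/mo: n = ⌈−ln(1 − rB₀/P)/ln(1+r)⌉ = 45 payments (last $28.34); total interest = total paid − $3,300.00 = $688.34.
At $130.00/mo: 29 payments (last $103.14); total interest $443.14.
Interest saved = $688.34 − $443.14 = $245.20.

$245.20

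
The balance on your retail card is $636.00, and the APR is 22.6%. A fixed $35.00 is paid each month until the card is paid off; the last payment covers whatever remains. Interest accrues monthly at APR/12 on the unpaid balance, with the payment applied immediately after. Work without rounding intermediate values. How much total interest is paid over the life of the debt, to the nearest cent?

$149.87

Monthly rate r = 22.6%/12 = 1.88333% = 0.0188333.
Payoff takes n = ⌈−ln(1 − rB₀/P)/ln(1+r)⌉ = ⌈22.451⌉ = 23 payments; the last is $15.87.
Total paid = 22·$35.00 + $15.87 = $785.87.
Total interest = total paid − principal = $785.87 − $636.00 = $149.87.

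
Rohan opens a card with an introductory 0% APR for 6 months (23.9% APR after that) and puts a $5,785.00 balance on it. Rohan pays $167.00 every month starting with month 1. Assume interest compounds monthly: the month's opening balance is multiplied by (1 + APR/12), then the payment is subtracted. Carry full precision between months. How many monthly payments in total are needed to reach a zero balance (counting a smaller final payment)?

49 payments

Promo months 1–6 at r₀ = 0%/12 = 0; months 7+ at r₁ = 23.9%/12 = 0.0199167.
After month 6 (no interest yet): B = $5,785.00 − 6·$167.00 = $4,783.00.
Then at r₁ with $167.00/mo: n₂ = −ln(1 − r₁·B/P)/ln(1+r₁) ≈ 42.85 → 43 more payments.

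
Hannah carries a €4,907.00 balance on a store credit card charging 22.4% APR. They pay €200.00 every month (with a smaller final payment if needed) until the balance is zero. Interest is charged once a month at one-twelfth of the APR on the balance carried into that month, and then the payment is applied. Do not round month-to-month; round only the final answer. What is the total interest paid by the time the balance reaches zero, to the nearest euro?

Monthly rate r = 22.4%/12 = 1.86667% = 0.0186667.
Payoff takes n = ⌈−ln(1 − rB₀/P)/ln(1+r)⌉ = ⌈33.116⌉ = 34 payments; the last is €23.37.
Total paid = 33·€200.00 + €23.37 = €6,623.37.
Total interest = total paid − principal = €6,623.37 − €4,907.00 = €1,716.37.

€1,716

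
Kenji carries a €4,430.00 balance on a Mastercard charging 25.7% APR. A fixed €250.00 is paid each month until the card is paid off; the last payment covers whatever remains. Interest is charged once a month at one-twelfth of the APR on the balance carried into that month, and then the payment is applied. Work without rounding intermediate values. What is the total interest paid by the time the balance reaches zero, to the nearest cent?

Monthly rate r = 25.7%/12 = 2.14167% = 0.0214167.
Payoff takes n = ⌈−ln(1 − rB₀/P)/ln(1+r)⌉ = ⌈22.521⌉ = 23 payments; the last is €130.94.
Total paid = 22·€250.00 + €130.94 = €5,630.94.
Total interest = total paid − principal = €5,630.94 − €4,430.00 = €1,200.94.

€1,200.94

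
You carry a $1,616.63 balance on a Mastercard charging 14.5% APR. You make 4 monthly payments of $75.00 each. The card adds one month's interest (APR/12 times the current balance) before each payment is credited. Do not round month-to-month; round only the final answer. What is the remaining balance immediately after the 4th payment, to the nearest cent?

Monthly rate r = 14.5%/12 = 1.20833% = 0.0120833.
Each month: B ← B·(1+r) − $75.00.
Month 1: interest $19.53; balance after payment $1,561.16.
Month 2: interest $18.86; balance after payment $1,505.03.
Month 3: interest $18.19; balance after payment $1,448.21.
Month 4: interest $17.50; balance after payment $1,390.71.

$1,390.71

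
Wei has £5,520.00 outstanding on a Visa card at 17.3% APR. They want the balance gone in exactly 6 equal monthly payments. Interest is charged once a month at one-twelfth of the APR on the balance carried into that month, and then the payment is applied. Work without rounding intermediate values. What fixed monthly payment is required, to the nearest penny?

£966.98

Monthly rate r = 17.3%/12 = 1.44167% = 0.0144167.
Level-payment amortization: P = B₀·r / (1 − (1+r)^(−n)) = 5520.00·0.0144167 / (1 − 1.01442^(−6)).
Denominator 1 − (1+r)^(−6) = 0.0822978605.
P = 79.58 / 0.0822978605 ≈ 966.98.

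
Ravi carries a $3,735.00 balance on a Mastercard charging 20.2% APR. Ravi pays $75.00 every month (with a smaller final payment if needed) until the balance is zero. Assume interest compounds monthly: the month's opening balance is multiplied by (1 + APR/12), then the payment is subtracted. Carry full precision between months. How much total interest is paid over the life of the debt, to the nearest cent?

$4,451.09

Monthly rate r = 20.2%/12 = 1.68333% = 0.0168333.
Payoff takes n = ⌈−ln(1 − rB₀/P)/ln(1+r)⌉ = ⌈109.147⌉ = 110 payments; the last is $11.09.
Total paid = 109·$75.00 + $11.09 = $8,186.09.
Total interest = total paid − principal = $8,186.09 − $3,735.00 = $4,451.09.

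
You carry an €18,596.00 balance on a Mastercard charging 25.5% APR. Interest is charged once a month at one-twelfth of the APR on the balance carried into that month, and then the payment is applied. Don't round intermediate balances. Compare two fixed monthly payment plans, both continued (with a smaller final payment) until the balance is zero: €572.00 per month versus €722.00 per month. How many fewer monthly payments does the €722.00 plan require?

18 fewer payments

Monthly rate r = 25.5%/12 = 2.125% = 0.02125.
At €572.00/mo: n = ⌈−ln(1 − rB₀/P)/ln(1+r)⌉ = 56 payments (last €474.63); total interest = total paid − €18,596.00 = €13,338.63.
At €722.00/mo: 38 payments (last €501.45); total interest €8,619.45.
Payments saved = 56 − 38 = 18.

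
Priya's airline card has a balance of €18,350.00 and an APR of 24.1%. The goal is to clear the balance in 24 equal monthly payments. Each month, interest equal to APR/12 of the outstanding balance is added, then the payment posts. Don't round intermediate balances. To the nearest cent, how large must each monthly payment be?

Monthly rate r = 24.1%/12 = 2.00833% = 0.0200833.
Level-payment amortization: P = B₀·r / (1 − (1+r)^(−n)) = 18350.00·0.0200833 / (1 − 1.02008^(−24)).
Denominator 1 − (1+r)^(−24) = 0.37949633.
P = 368.529 / 0.37949633 ≈ 971.10.

€971.10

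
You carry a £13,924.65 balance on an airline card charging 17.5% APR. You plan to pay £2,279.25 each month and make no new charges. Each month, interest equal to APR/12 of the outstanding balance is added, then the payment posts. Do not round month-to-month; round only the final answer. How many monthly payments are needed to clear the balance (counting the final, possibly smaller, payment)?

7 months

Monthly rate r = 17.5%/12 = 1.45833% = 0.0145833.
Recurrence: B ← B·(1+r) − £2,279.25.
Month 1: interest £203.07; balance after payment £11,848.47.
Month 2: interest £172.79; balance after payment £9,742.01.
Closed form: n = −ln(1 − rB₀/P)/ln(1+r) = −ln(0.91091)/ln(1.01458) ≈ 6.445, so the balance reaches zero during payment 7.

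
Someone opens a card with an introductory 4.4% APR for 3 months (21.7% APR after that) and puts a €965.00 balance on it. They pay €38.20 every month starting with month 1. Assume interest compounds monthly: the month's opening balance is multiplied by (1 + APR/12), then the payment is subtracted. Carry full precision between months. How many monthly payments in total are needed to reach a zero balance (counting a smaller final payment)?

Promo months 1–3 at r₀ = 4.4%/12 = 0.00366667; months 4+ at r₁ = 21.7%/12 = 0.0180833.
After month 3: iterate B ← B·(1+r₀) − €38.20 for 3 months → €860.63.
Then at r₁ with €38.20/mo: n₂ = −ln(1 − r₁·B/P)/ln(1+r₁) ≈ 29.20 → 30 more payments.

33 months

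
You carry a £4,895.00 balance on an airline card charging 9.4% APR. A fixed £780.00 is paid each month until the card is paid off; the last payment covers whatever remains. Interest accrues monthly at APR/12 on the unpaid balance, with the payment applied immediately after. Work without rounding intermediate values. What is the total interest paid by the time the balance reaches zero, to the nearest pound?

Monthly rate r = 9.4%/12 = 0.783333% = 0.00783333.
Payoff takes n = ⌈−ln(1 − rB₀/P)/ln(1+r)⌉ = ⌈6.460⌉ = 7 payments; the last is £359.80.
Total paid = 6·£780.00 + £359.80 = £5,039.80.
Total interest = total paid − principal = £5,039.80 − £4,895.00 = £144.80.

£145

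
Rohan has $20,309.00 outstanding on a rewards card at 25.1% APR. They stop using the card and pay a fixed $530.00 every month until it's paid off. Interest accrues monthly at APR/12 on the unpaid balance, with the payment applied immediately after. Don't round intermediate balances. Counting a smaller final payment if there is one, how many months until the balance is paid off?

79 months

Monthly rate r = 25.1%/12 = 2.09167% = 0.0209167.
Recurrence: B ← B·(1+r) − $530.00.
Month 1: interest $424.80; balance after payment $20,203.80.
Month 2: interest $422.60; balance after payment $20,096.39.
Closed form: n = −ln(1 − rB₀/P)/ln(1+r) = −ln(0.1985)/ln(1.02092) ≈ 78.112, so the balance reaches zero during payment 79.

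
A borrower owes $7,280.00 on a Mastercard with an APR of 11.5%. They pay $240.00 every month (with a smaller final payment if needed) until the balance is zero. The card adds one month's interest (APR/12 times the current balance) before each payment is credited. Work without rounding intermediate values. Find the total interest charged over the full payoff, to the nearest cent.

$1,362.82

Monthly rate r = 11.5%/12 = 0.958333% = 0.00958333.
Payoff takes n = ⌈−ln(1 − rB₀/P)/ln(1+r)⌉ = ⌈36.012⌉ = 37 payments; the last is $2.82.
Total paid = 36·$240.00 + $2.82 = $8,642.82.
Total interest = total paid − principal = $8,642.82 − $7,280.00 = $1,362.82.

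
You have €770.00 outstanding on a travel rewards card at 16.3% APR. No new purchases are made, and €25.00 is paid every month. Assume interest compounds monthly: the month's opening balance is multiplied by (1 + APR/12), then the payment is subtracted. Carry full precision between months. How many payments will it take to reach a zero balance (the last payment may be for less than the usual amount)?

Monthly rate r = 16.3%/12 = 1.35833% = 0.0135833.
Recurrence: B ← B·(1+r) − €25.00.
Month 1: interest €10.46; balance after payment €755.46.
Month 2: interest €10.26; balance after payment €740.72.
Closed form: n = −ln(1 − rB₀/P)/ln(1+r) = −ln(0.58163)/ln(1.01358) ≈ 40.166, so the balance reaches zero during payment 41.

41 months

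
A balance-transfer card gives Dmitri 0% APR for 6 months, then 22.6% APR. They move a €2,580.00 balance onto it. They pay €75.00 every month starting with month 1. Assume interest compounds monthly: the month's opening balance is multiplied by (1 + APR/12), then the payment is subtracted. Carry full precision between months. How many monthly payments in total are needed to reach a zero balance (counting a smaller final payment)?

48 months

Promo months 1–6 at r₀ = 0%/12 = 0; months 7+ at r₁ = 22.6%/12 = 0.0188333.
After month 6 (no interest yet): B = €2,580.00 − 6·€75.00 = €2,130.00.
Then at r₁ with €75.00/mo: n₂ = −ln(1 − r₁·B/P)/ln(1+r₁) ≈ 41.02 → 42 more payments.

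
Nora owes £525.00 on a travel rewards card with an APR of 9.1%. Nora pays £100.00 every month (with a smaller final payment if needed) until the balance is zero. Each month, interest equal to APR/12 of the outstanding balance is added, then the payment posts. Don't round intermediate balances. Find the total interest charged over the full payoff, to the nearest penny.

£12.85

Monthly rate r = 9.1%/12 = 0.758333% = 0.00758333.
Payoff takes n = ⌈−ln(1 − rB₀/P)/ln(1+r)⌉ = ⌈5.378⌉ = 6 payments; the last is £37.85.
Total paid = 5·£100.00 + £37.85 = £537.85.
Total interest = total paid − principal = £537.85 − £525.00 = £12.85.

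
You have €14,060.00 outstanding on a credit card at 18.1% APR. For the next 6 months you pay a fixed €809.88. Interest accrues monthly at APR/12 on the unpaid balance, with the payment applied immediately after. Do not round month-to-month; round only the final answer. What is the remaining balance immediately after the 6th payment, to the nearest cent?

Monthly rate r = 18.1%/12 = 1.50833% = 0.0150833.
Each month: B ← B·(1+r) − €809.88.
Month 1: interest €212.07; balance after payment €13,462.19.
Month 2: interest €203.05; balance after payment €12,855.37.
Month 3: interest €193.90; balance after payment €12,239.39.
Month 4: interest €184.61; balance after payment €11,614.12.
Month 5: interest €175.18; balance after payment €10,979.42.
Month 6: interest €165.61; balance after payment €10,335.14.

€10,335.14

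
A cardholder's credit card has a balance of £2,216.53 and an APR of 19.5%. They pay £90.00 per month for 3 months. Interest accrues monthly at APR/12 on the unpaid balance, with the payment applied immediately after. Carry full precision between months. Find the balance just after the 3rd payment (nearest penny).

Monthly rate r = 19.5%/12 = 1.625% = 0.01625.
Each month: B ← B·(1+r) − £90.00.
Month 1: interest £36.02; balance after payment £2,162.55.
Month 2: interest £35.14; balance after payment £2,107.69.
Month 3: interest £34.25; balance after payment £2,051.94.

£2,051.94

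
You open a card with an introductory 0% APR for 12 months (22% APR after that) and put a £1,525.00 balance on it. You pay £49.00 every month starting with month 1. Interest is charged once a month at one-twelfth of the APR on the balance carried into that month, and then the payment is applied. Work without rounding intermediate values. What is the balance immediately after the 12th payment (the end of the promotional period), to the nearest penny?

Promo months 1–12 at r₀ = 0%/12 = 0; months 13+ at r₁ = 22%/12 = 0.0183333.
After month 12 (no interest yet): B = £1,525.00 − 12·£49.00 = £937.00.

£937.00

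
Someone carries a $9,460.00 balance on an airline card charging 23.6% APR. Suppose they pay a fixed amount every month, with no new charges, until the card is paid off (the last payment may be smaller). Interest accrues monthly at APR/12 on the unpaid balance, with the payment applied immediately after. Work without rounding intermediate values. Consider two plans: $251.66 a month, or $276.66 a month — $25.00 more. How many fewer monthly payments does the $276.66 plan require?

Monthly rate r = 23.6%/12 = 1.96667% = 0.0196667.
At $251.66/mo: n = ⌈−ln(1 − rB₀/P)/ln(1+r)⌉ = 70 payments (last $6.15); total interest = total paid − $9,460.00 = $7,910.69.
At $276.66/mo: 58 payments (last $86.79); total interest $6,396.41.
Payments saved = 70 − 58 = 12.

12 fewer payments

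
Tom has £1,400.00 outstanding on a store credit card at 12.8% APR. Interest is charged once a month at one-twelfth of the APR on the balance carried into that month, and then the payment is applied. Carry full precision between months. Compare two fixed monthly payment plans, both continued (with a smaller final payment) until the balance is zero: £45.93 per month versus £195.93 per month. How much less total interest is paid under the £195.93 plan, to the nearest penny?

Monthly rate r = 12.8%/12 = 1.06667% = 0.0106667.
At £45.93/mo: n = ⌈−ln(1 − rB₀/P)/ln(1+r)⌉ = 38 payments (last £2.88); total interest = total paid − £1,400.00 = £302.29.
At £195.93/mo: 8 payments (last £92.73); total interest £64.24.
Interest saved = £302.29 − £64.24 = £238.05.

£238.05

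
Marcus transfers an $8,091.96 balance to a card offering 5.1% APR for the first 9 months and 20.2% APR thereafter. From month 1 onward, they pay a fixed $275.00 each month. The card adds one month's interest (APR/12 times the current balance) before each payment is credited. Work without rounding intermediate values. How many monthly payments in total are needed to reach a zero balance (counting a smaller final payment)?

36 payments

Promo months 1–9 at r₀ = 5.1%/12 = 0.00425; months 10+ at r₁ = 20.2%/12 = 0.0168333.
After month 9: iterate B ← B·(1+r₀) − $275.00 for 9 months → $5,889.30.
Then at r₁ with $275.00/mo: n₂ = −ln(1 − r₁·B/P)/ln(1+r₁) ≈ 26.78 → 27 more payments.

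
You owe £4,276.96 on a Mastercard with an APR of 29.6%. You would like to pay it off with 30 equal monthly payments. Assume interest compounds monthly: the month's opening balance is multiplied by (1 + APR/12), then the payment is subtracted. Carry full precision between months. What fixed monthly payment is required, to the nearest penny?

£203.44

Monthly rate r = 29.6%/12 = 2.46667% = 0.0246667.
Level-payment amortization: P = B₀·r / (1 − (1+r)^(−n)) = 4276.96·0.0246667 / (1 − 1.02467^(−30)).
Denominator 1 − (1+r)^(−30) = 0.51858264.
P = 105.498 / 0.51858264 ≈ 203.44.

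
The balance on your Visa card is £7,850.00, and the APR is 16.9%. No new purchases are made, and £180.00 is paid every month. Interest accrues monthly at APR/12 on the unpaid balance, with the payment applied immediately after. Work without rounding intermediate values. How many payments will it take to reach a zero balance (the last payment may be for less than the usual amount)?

69 months

Monthly rate r = 16.9%/12 = 1.40833% = 0.0140833.
Recurrence: B ← B·(1+r) − £180.00.
Month 1: interest £110.55; balance after payment £7,780.55.
Month 2: interest £109.58; balance after payment £7,710.13.
Closed form: n = −ln(1 − rB₀/P)/ln(1+r) = −ln(0.38581)/ln(1.01408) ≈ 68.102, so the balance reaches zero during payment 69.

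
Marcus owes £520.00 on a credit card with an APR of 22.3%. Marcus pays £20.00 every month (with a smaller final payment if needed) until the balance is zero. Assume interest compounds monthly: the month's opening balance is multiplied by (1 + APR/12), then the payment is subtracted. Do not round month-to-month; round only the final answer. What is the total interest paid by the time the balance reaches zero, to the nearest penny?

Monthly rate r = 22.3%/12 = 1.85833% = 0.0185833.
Payoff takes n = ⌈−ln(1 − rB₀/P)/ln(1+r)⌉ = ⌈35.847⌉ = 36 payments; the last is £16.96.
Total paid = 35·£20.00 + £16.96 = £716.96.
Total interest = total paid − principal = £716.96 − £520.00 = £196.96.

£196.96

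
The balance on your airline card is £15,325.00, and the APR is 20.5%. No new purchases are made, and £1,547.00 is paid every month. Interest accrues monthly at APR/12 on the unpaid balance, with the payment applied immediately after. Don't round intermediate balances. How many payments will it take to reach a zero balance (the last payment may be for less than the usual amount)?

Monthly rate r = 20.5%/12 = 1.70833% = 0.0170833.
Recurrence: B ← B·(1+r) − £1,547.00.
Month 1: interest £261.80; balance after payment £14,039.80.
Month 2: interest £239.85; balance after payment £12,732.65.
Closed form: n = −ln(1 − rB₀/P)/ln(1+r) = −ln(0.83077)/ln(1.01708) ≈ 10.945, so the balance reaches zero during payment 11.

11 months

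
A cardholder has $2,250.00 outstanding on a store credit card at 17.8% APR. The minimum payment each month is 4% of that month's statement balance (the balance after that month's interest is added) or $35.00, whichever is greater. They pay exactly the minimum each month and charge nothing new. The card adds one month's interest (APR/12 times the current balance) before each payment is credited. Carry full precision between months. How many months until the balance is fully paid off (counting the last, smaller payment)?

Monthly rate r = 17.8%/12 = 1.48333% = 0.0148333.
While 4% of the post-interest balance exceeds $35.00, each month B ← (B·(1+r))·(1 − 0.04), i.e. B shrinks by the factor (1+r)·0.96 = 0.97424.
This holds for months 1–37. Entering month 38 the balance is $856.69; 4% of the post-interest balance is now below $35.00, so the flat $35.00 minimum applies from here.
From month 38 a fixed $35.00 at rate r clears $856.69 in 31 more payments. Total: 37 + 31 = 68 months.

68 months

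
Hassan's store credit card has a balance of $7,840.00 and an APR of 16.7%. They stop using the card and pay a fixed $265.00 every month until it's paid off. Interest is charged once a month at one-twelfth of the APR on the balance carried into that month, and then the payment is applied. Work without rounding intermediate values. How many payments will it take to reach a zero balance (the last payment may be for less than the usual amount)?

39 payments

Monthly rate r = 16.7%/12 = 1.39167% = 0.0139167.
Recurrence: B ← B·(1+r) − $265.00.
Month 1: interest $109.11; balance after payment $7,684.11.
Month 2: interest $106.94; balance after payment $7,526.04.
Closed form: n = −ln(1 − rB₀/P)/ln(1+r) = −ln(0.58828)/ln(1.01392) ≈ 38.389, so the balance reaches zero during payment 39.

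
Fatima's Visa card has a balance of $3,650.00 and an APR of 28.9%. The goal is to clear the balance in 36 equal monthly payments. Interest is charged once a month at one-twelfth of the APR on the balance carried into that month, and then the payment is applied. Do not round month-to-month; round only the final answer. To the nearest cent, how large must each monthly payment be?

$152.76

Monthly rate r = 28.9%/12 = 2.40833% = 0.0240833.
Level-payment amortization: P = B₀·r / (1 − (1+r)^(−n)) = 3650.00·0.0240833 / (1 − 1.02408^(−36)).
Denominator 1 − (1+r)^(−36) = 0.575449589.
P = 87.9042 / 0.575449589 ≈ 152.76.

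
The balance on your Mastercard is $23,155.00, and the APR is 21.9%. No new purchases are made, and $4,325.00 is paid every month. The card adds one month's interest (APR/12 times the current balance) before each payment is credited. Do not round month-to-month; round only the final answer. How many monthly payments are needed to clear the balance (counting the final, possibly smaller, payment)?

Monthly rate r = 21.9%/12 = 1.825% = 0.01825.
Recurrence: B ← B·(1+r) − $4,325.00.
Month 1: interest $422.58; balance after payment $19,252.58.
Month 2: interest $351.36; balance after payment $15,278.94.
Month 3: interest $278.84; balance after payment $11,232.78.
Month 4: interest $205.00; balance after payment $7,112.78.
Month 5: interest $129.81; balance after payment $2,917.59.
Month 6: interest $53.25; balance after payment $0.00.

6 payments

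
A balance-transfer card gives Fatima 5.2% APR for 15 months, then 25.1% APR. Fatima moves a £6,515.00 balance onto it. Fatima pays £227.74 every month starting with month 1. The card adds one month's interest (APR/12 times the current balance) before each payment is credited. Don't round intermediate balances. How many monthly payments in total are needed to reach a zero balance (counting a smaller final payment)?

34 payments

Promo months 1–15 at r₀ = 5.2%/12 = 0.00433333; months 16+ at r₁ = 25.1%/12 = 0.0209167.
After month 15: iterate B ← B·(1+r₀) − £227.74 for 15 months → £3,429.87.
Then at r₁ with £227.74/mo: n₂ = −ln(1 − r₁·B/P)/ln(1+r₁) ≈ 18.28 → 19 more payments.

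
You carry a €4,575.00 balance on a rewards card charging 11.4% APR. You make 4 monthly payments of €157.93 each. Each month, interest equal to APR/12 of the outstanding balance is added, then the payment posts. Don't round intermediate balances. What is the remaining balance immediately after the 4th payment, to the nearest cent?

€4,110.56

Monthly rate r = 11.4%/12 = 0.95% = 0.0095.
Each month: B ← B·(1+r) − €157.93.
Month 1: interest €43.46; balance after payment €4,460.53.
Month 2: interest €42.38; balance after payment €4,344.98.
Month 3: interest €41.28; balance after payment €4,228.32.
Month 4: interest €40.17; balance after payment €4,110.56.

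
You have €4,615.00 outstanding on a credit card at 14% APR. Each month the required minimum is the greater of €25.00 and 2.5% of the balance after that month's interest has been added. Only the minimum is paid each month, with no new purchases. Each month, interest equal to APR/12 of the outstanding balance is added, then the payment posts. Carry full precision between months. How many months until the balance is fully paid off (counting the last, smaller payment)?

Monthly rate r = 14%/12 = 1.16667% = 0.0116667.
While 2.5% of the post-interest balance exceeds €25.00, each month B ← (B·(1+r))·(1 − 0.025), i.e. B shrinks by the factor (1+r)·0.975 = 0.98638.
This holds for months 1–113. Entering month 114 the balance is €979.32; 2.5% of the post-interest balance is now below €25.00, so the flat €25.00 minimum applies from here.
From month 114 a fixed €25.00 at rate r clears €979.32 in 53 more payments. Total: 113 + 53 = 166 months.

166 months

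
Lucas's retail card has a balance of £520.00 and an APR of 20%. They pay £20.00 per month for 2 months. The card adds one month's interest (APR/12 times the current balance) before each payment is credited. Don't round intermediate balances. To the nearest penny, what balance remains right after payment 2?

£497.14

Monthly rate r = 20%/12 = 1.66667% = 0.0166667.
Each month: B ← B·(1+r) − £20.00.
Month 1: interest £8.67; balance after payment £508.67.
Month 2: interest £8.48; balance after payment £497.14.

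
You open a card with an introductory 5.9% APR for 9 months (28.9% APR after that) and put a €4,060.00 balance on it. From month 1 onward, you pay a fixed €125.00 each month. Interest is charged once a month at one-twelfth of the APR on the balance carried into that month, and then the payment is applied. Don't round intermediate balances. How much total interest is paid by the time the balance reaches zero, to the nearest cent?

Promo months 1–9 at r₀ = 5.9%/12 = 0.00491667; months 10+ at r₁ = 28.9%/12 = 0.0240833.
After month 9: iterate B ← B·(1+r₀) − €125.00 for 9 months → €3,095.85.
Then at r₁ with €125.00/mo: n₂ = −ln(1 − r₁·B/P)/ln(1+r₁) ≈ 38.13 → 39 more payments.
Total paid = 47·€125.00 + €16.86 = €5,891.86; interest = €5,891.86 − €4,060.00 = €1,831.86.

€1,831.86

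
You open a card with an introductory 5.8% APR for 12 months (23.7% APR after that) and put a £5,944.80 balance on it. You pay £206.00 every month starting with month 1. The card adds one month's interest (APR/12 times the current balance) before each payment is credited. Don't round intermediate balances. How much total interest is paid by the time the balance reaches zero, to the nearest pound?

£1,236

Promo months 1–12 at r₀ = 5.8%/12 = 0.00483333; months 13+ at r₁ = 23.7%/12 = 0.01975.
After month 12: iterate B ← B·(1+r₀) − £206.00 for 12 months → £3,760.13.
Then at r₁ with £206.00/mo: n₂ = −ln(1 − r₁·B/P)/ln(1+r₁) ≈ 22.86 → 23 more payments.
Total paid = 34·£206.00 + £177.20 = £7,181.20; interest = £7,181.20 − £5,944.80 = £1,236.40.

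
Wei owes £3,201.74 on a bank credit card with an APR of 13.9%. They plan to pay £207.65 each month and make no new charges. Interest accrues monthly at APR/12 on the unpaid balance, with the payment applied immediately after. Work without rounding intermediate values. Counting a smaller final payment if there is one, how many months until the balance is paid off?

18 payments

Monthly rate r = 13.9%/12 = 1.15833% = 0.0115833.
Recurrence: B ← B·(1+r) − £207.65.
Month 1: interest £37.09; balance after payment £3,031.18.
Month 2: interest £35.11; balance after payment £2,858.64.
Closed form: n = −ln(1 − rB₀/P)/ln(1+r) = −ln(0.8214)/ln(1.01158) ≈ 17.084, so the balance reaches zero during payment 18.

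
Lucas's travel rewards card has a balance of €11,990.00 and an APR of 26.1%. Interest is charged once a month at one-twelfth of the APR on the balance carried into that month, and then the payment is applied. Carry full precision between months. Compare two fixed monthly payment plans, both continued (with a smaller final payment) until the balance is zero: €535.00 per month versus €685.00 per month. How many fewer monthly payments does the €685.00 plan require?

9 fewer payments

Monthly rate r = 26.1%/12 = 2.175% = 0.02175.
At €535.00/mo: n = ⌈−ln(1 − rB₀/P)/ln(1+r)⌉ = 32 payments (last €33.23); total interest = total paid − €11,990.00 = €4,628.23.
At €685.00/mo: 23 payments (last €186.16); total interest €3,266.16.
Payments saved = 32 − 23 = 9.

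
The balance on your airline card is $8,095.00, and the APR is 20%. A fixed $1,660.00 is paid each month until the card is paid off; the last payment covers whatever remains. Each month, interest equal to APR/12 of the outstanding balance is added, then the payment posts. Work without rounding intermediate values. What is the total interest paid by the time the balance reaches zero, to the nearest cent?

Monthly rate r = 20%/12 = 1.66667% = 0.0166667.
Payoff takes n = ⌈−ln(1 − rB₀/P)/ln(1+r)⌉ = ⌈5.128⌉ = 6 payments; the last is $214.65.
Total paid = 5·$1,660.00 + $214.65 = $8,514.65.
Total interest = total paid − principal = $8,514.65 − $8,095.00 = $419.65.

$419.65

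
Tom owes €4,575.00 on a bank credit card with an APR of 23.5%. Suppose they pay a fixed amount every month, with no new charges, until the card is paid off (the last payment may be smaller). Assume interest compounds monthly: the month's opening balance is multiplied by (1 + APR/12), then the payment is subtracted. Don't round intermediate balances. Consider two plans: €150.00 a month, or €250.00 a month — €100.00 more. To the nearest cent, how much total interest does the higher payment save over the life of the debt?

Monthly rate r = 23.5%/12 = 1.95833% = 0.0195833.
At €150.00/mo: n = ⌈−ln(1 − rB₀/P)/ln(1+r)⌉ = 47 payments (last €134.84); total interest = total paid − €4,575.00 = €2,459.84.
At €250.00/mo: 23 payments (last €220.45); total interest €1,145.45.
Interest saved = €2,459.84 − €1,145.45 = €1,314.39.

€1,314.39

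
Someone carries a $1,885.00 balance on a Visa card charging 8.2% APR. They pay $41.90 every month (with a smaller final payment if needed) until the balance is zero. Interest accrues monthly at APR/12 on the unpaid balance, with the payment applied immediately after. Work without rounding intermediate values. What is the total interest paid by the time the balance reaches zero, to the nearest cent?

$375.05

Monthly rate r = 8.2%/12 = 0.683333% = 0.00683333.
Payoff takes n = ⌈−ln(1 − rB₀/P)/ln(1+r)⌉ = ⌈53.939⌉ = 54 payments; the last is $39.35.
Total paid = 53·$41.90 + $39.35 = $2,260.05.
Total interest = total paid − principal = $2,260.05 − $1,885.00 = $375.05.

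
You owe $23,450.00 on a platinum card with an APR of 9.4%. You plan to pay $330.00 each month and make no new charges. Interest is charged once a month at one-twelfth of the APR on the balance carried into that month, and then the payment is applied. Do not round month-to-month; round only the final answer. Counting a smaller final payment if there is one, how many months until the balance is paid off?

105 payments

Monthly rate r = 9.4%/12 = 0.783333% = 0.00783333.
Recurrence: B ← B·(1+r) − $330.00.
Month 1: interest $183.69; balance after payment $23,303.69.
Month 2: interest $182.55; balance after payment $23,156.24.
Closed form: n = −ln(1 − rB₀/P)/ln(1+r) = −ln(0.44336)/ln(1.00783) ≈ 104.241, so the balance reaches zero during payment 105.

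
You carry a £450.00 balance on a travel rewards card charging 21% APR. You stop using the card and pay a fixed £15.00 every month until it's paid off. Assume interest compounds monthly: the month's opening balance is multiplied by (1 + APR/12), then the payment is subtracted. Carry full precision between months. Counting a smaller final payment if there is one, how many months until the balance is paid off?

Monthly rate r = 21%/12 = 1.75% = 0.0175.
Recurrence: B ← B·(1+r) − £15.00.
Month 1: interest £7.88; balance after payment £442.88.
Month 2: interest £7.75; balance after payment £435.63.
Closed form: n = −ln(1 − rB₀/P)/ln(1+r) = −ln(0.475)/ln(1.0175) ≈ 42.911, so the balance reaches zero during payment 43.

43 months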